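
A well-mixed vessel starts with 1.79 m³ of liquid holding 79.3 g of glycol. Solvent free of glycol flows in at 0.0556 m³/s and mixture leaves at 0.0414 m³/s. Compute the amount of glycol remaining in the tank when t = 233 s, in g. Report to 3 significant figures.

Let m(t) be the amount of glycol. Volume: V(t) = V₀ + (Q_in − Q_out) t = 1.79 + 0.014200 t; V(233) = 5.0986 m³.
No glycol enters, so dm/dt = −Q_out · (m/V).
dm/m = −Q_out dt/(V₀ + 0.014200 t); integrating gives ln(m/m₀) = −(Q_out/(Q_in−Q_out)) ln(V/V₀).
m = m₀ (V₀/V)^(Q_out/(Q_in−Q_out)) = 79.3 × (1.79/5.0986)^(2.9155) = 3.7488 g.

3.75 g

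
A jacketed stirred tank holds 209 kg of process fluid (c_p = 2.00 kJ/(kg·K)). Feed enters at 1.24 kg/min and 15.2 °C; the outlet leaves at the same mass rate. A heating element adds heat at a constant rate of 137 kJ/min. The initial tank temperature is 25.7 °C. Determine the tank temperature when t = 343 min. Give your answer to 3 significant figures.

64.6 °C

Unsteady energy balance on the tank contents: M c_p dT/dt = ṁ c_p (T_in − T) + 137.
τ = M/ṁ = 168.55 min; T_ss = T_in + Q̇/(ṁ c_p) = 15.2 + 137/(1.24·2.00) = 70.442 °C.
T approaches T_ss exponentially: T(t) = T_ss + (T₀ − T_ss) e^(−t/τ).
T(343) = 70.442 + (-44.742)·e^(−343/168.55) = 70.442 + (-44.742)·0.13068 = 64.595 °C.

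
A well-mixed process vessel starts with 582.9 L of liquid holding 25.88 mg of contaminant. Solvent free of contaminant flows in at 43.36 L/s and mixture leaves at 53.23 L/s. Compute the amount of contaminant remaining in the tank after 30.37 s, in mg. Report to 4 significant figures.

0.5270 mg

Total volume: dV/dt = Q_in − Q_out = -9.87000 L/s, so V(t) = 582.9 − 9.87000 t and V(30.37) = 283.148 L.
Species balance (pure solvent in): dm/dt = −Q_out · m/V(t).
dm/m = −Q_out dt/(V₀ − 9.87000 t); integrating gives ln(m/m₀) = −(Q_out/(Q_in−Q_out)) ln(V/V₀).
m = m₀ (V₀/V)^(Q_out/(Q_in−Q_out)) = 25.88 × (582.9/283.148)^(-5.39311) = 0.526976 mg.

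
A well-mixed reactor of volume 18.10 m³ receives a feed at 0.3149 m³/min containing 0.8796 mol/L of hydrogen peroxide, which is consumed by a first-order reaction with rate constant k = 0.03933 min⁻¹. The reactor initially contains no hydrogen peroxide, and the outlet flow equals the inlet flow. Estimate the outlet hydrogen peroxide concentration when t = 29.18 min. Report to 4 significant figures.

0.2182 mol/L

Accumulation = in − out − consumed: V dC/dt = Q C_in − Q C − k V C.
dC/dt = (Q/V) C_in − (Q/V + k) C; effective rate a = Q/V + k = 0.0173978 + 0.03933 = 0.0567278 min⁻¹.
C_ss = Q C_in/(Q + kV) = 0.269764 mol/L; C(t) = C_ss + (C₀ − C_ss) e^(−a t).
C(29.18) = 0.269764 + (-0.269764)·e^(−0.0567278·29.18) = 0.269764 + (-0.269764)·0.191032 = 0.218230 mol/L.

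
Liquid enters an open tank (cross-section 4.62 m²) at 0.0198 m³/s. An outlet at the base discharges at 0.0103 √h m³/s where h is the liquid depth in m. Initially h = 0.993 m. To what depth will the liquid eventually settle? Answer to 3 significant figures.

Mass balance (ρ constant): A dh/dt = Q_in − 0.0103 √h. At steady state dh/dt = 0:
Q_in = 0.0103 √h_ss ⇒ √h_ss = 0.0198/0.0103 = 1.9223.
h_ss = 1.9223² = 3.6954 m. (Since h₀ = 0.993 m < h_ss, the level will rise toward this value.)

3.70 m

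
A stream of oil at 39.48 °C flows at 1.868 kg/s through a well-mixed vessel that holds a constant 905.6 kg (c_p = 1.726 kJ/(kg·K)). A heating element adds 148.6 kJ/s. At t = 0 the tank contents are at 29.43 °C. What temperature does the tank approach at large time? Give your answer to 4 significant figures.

M c_p dT/dt = ṁ c_p (T_in − T) + Q̇.
At steady state dT/dt = 0 ⇒ T_ss = T_in + Q̇/(ṁ c_p) = 39.48 + 148.6/(1.868·1.726) = 85.5694 °C.

85.57 °C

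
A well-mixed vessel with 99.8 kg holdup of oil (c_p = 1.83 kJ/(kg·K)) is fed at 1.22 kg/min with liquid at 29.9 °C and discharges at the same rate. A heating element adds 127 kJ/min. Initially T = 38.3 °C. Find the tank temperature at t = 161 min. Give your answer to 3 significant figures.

80.0 °C

Unsteady energy balance on the tank contents: M c_p dT/dt = ṁ c_p (T_in − T) + 127.
Rearrange: dT/dt = (T_ss − T)/τ with τ = M/ṁ = 81.803 min and T_ss = T_in + Q̇/(ṁ c_p) = 86.784 °C.
This is linear first-order; T(t) = T_ss + (T₀ − T_ss) e^(−t/τ).
T(161) = 86.784 + (-48.484)·e^(−161/81.803) = 86.784 + (-48.484)·0.13972 = 80.010 °C.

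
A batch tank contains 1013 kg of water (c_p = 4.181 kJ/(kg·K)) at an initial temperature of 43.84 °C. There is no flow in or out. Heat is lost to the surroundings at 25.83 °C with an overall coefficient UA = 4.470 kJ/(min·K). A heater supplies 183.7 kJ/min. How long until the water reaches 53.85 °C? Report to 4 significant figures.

538.6 min

Unsteady energy balance on the tank contents: M c_p dT/dt = −UA(T − T_amb) + Q̇.
τ = M c_p/UA = 947.506 min; T_ss = T_amb + Q̇/UA = 25.83 + 183.7/4.470 = 66.9262 °C.
T(t) = T_ss + (T₀ − T_ss)e^(−t/τ); set T = 53.85:
t = −τ ln[(T − T_ss)/(T₀ − T_ss)] = −947.506 · ln(0.566408) = 538.602 min.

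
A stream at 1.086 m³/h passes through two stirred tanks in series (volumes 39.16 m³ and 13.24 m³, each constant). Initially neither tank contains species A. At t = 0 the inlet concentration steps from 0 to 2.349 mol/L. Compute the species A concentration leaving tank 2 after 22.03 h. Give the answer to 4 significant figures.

0.6195 mol/L

Each tank obeys Vᵢ dCᵢ/dt = Q(Cᵢ₋₁ − Cᵢ), so τᵢ = Vᵢ/Q.
τ₁ = 39.16/1.086 = 36.0589 h; τ₂ = 13.24/1.086 = 12.1915 h.
Tank 1: C₁ = C_in(1 − e^(−t/τ₁)). Tank 2 (τ₁ ≠ τ₂): C₂ = C_in[1 − (τ₁ e^(−t/τ₁) − τ₂ e^(−t/τ₂))/(τ₁ − τ₂)].
At t = 22.03: e^(−t/τ₁) = 0.542838, e^(−t/τ₂) = 0.164147.
C₂ = 2.349·[1 − (36.0589·0.542838 − 12.1915·0.164147)/(23.8674)] = 2.349·0.263726 = 0.619492 mol/L.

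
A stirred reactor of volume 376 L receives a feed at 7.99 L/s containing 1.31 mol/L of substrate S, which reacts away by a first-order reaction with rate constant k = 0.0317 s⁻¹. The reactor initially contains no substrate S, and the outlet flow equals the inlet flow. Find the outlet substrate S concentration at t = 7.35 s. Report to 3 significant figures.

0.169 mol/L

Species balance: V dC/dt = Q C_in − Q C − k V C.
This is linear with rate a = Q/V + k = 0.052950 s⁻¹.
C_ss = Q C_in/(Q + kV) = 0.52573 mol/L; C(t) = C_ss + (C₀ − C_ss) e^(−a t).
C(7.35) = 0.52573 + (-0.52573)·e^(−0.052950·7.35) = 0.52573 + (-0.52573)·0.67761 = 0.16949 mol/L.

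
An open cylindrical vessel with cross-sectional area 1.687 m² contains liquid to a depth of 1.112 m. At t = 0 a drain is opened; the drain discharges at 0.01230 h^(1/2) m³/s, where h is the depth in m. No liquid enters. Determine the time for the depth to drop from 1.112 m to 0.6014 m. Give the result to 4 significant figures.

With no inflow, A dh/dt = −0.01230 √h.
Separate and integrate: 2(√h − √h₀) = −(0.01230/A) t.
t = 2A(√h₀ − √h)/0.01230 = 2·1.687·(√1.112 − √0.6014)/0.01230
  = 3.37400 × (1.05451 − 0.775500) / 0.01230 = 76.5361 s.

76.54 s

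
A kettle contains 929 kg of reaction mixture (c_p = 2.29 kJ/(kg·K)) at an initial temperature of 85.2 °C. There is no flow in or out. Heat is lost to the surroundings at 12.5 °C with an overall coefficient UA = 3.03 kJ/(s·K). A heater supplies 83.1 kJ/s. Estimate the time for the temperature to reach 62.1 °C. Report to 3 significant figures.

501 s

Unsteady energy balance on the tank contents: M c_p dT/dt = −UA(T − T_amb) + Q̇.
τ = M c_p/UA = 702.12 s; T_ss = T_amb + Q̇/UA = 12.5 + 83.1/3.03 = 39.926 °C.
T(t) = T_ss + (T₀ − T_ss)e^(−t/τ); set T = 62.1:
t = −τ ln[(T − T_ss)/(T₀ − T_ss)] = −702.12 · ln(0.48978) = 501.17 s.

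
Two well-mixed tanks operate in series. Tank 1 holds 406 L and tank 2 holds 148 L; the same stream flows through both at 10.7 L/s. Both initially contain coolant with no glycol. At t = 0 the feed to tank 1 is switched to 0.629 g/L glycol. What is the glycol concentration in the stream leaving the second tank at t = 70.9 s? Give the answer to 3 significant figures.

Species balance on tank i: dCᵢ/dt = (Cᵢ₋₁ − Cᵢ)/τᵢ with τᵢ = Vᵢ/Q.
τ₁ = 406/10.7 = 37.944 s; τ₂ = 148/10.7 = 13.832 s.
Solving the cascade with C₁(0)=C₂(0)=0 gives C₂(t) = C_in[1 − (τ₁ e^(−t/τ₁) − τ₂ e^(−t/τ₂))/(τ₁ − τ₂)].
At t = 70.9: e^(−t/τ₁) = 0.15435, e^(−t/τ₂) = 0.0059410.
C₂ = 0.629·[1 − (37.944·0.15435 − 13.832·0.0059410)/(24.112)] = 0.629·0.76052 = 0.47837 g/L.

0.478 g/L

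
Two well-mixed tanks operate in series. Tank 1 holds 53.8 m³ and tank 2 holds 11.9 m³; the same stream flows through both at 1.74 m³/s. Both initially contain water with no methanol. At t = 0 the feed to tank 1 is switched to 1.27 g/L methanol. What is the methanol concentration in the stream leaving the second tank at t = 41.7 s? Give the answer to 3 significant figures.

0.848 g/L

Species balance on tank i: dCᵢ/dt = (Cᵢ₋₁ − Cᵢ)/τᵢ with τᵢ = Vᵢ/Q.
τ₁ = 53.8/1.74 = 30.920 s; τ₂ = 11.9/1.74 = 6.8391 s.
Tank 1: C₁ = C_in(1 − e^(−t/τ₁)). Tank 2 (τ₁ ≠ τ₂): C₂ = C_in[1 − (τ₁ e^(−t/τ₁) − τ₂ e^(−t/τ₂))/(τ₁ − τ₂)].
At t = 41.7: e^(−t/τ₁) = 0.25959, e^(−t/τ₂) = 0.0022489.
C₂ = 1.27·[1 − (30.920·0.25959 − 6.8391·0.0022489)/(24.080)] = 1.27·0.66733 = 0.84750 g/L.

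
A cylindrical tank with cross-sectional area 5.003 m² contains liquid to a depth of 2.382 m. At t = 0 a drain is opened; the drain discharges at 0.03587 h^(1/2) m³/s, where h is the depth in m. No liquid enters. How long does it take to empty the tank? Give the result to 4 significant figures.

430.5 s

Accumulation of liquid (constant cross-section A): A dh/dt = −0.03587 √h.
This is separable: 2 d(√h)/dt = −0.03587/A, so √h = √h₀ − (0.03587/(2A)) t.
Set h = 0: 2√h₀ = (0.03587/A) t_empty ⇒ t_empty = 2A√h₀/0.03587.
t_empty = 2·5.003·√2.382/0.03587 = 10.0060·1.54337/0.03587 = 430.527 s.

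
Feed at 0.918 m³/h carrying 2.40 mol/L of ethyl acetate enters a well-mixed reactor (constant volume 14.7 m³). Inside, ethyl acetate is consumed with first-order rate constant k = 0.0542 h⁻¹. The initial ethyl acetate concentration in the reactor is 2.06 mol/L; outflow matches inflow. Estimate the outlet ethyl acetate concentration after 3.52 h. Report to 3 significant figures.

V dC/dt = Q(C_in − C) − k V C.
This is linear with rate a = Q/V + k = 0.11665 h⁻¹.
C_ss = Q C_in/(Q + kV) = 1.2849 mol/L; C(t) = C_ss + (C₀ − C_ss) e^(−a t).
C(3.52) = 1.2849 + (0.77514)·e^(−0.11665·3.52) = 1.2849 + (0.77514)·0.66325 = 1.7990 mol/L.

1.80 mol/L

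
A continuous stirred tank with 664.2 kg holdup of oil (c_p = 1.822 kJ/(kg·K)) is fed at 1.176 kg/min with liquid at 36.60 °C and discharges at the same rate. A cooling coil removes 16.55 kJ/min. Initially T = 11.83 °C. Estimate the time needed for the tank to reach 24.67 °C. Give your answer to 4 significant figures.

790.4 min

M c_p dT/dt = ṁ c_p (T_in − T) − Q̇.
τ = M/ṁ = 564.796 min; T_ss = T_in − Q̇/(ṁ c_p) = 28.8760 °C.
T(t) = T_ss + (T₀ − T_ss) e^(−t/τ). Set T = 24.67:
e^(−t/τ) = (24.67 − 28.8760)/(11.83 − 28.8760) = 0.246744
t = −564.796 · ln(0.246744) = 790.377 min.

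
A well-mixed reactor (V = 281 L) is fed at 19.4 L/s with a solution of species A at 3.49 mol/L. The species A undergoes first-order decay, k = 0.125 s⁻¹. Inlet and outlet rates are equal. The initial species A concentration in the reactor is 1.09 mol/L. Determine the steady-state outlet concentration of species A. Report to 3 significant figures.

1.24 mol/L

Accumulation = in − out − consumed: V dC/dt = Q C_in − Q C − k V C.
At steady state: 0 = Q C_in − (Q + kV) C_ss, so C_ss = Q C_in/(Q + kV).
C_ss = 19.4·3.49/(19.4 + 0.125·281) = 67.706/54.525 = 1.2417 mol/L.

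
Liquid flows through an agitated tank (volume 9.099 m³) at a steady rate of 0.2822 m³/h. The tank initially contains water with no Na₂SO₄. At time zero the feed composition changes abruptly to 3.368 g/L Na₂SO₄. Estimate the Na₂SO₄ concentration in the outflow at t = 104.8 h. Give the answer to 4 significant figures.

Accumulation = in − out for the solute gives V dC/dt = Q(C_in − C).
Rewrite as dC/dt + C/τ = C_in/τ, τ = V/Q = 32.2431 h.
C approaches C_in exponentially: C(t) = C_in + (C₀ − C_in) e^(−t/τ).
C(104.8) = 3.368 + (0 − 3.368)·e^(−104.8/32.2431) = 3.368 + (-3.36800)·0.0387622 = 3.23745 g/L.

3.237 g/L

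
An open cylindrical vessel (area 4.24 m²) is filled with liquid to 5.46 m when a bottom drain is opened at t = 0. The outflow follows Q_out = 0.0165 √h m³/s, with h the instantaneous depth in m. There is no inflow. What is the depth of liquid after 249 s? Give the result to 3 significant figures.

3.43 m

With no inflow, A dh/dt = −0.0165 √h.
Separate and integrate: 2(√h − √h₀) = −(0.0165/A) t.
√h = √5.46 − 0.0165·249/(2·4.24) = 2.3367 − 0.48449 = 1.8522.
h = 1.8522² = 3.4305 m.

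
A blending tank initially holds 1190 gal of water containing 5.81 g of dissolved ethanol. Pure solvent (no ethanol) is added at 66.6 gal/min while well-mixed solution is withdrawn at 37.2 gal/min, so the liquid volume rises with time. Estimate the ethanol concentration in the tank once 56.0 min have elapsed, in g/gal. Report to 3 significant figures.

Total volume: dV/dt = Q_in − Q_out = 29.400 gal/min, so V(t) = 1190 + 29.400 t and V(56.0) = 2836.4 gal.
Solute balance: dm/dt = 0 − Q_out C = −Q_out m/V(t).
Separate: dm/m = −Q_out dt/V(t) ⇒ ln(m/m₀) = −(Q_out/(Q_in−Q_out)) ln(V/V₀).
m = m₀ (V₀/V)^(Q_out/(Q_in−Q_out)) = 5.81 × (1190/2836.4)^(1.2653) = 1.9359 g.
C = m/V = 1.9359/2836.4 = 0.00068251 g/gal.

0.000683 g/gal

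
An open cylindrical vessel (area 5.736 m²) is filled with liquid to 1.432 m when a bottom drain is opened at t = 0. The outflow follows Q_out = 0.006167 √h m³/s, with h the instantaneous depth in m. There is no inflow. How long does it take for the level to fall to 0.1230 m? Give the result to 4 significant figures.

A dh/dt = −Q_out = −0.006167 √h.
Separate and integrate: 2(√h − √h₀) = −(0.006167/A) t.
t = 2A(√h₀ − √h)/0.006167 = 2·5.736·(√1.432 − √0.1230)/0.006167
  = 11.4720 × (1.19666 − 0.350714) / 0.006167 = 1573.65 s.

1574 s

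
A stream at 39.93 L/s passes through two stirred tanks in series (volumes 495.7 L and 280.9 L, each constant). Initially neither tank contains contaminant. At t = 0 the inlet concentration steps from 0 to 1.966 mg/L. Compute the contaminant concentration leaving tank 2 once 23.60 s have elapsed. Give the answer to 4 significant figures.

Time constants: τᵢ = Vᵢ/Q for each well-mixed tank.
τ₁ = 495.7/39.93 = 12.4142 s; τ₂ = 280.9/39.93 = 7.03481 s.
Tank 1: C₁ = C_in(1 − e^(−t/τ₁)). Tank 2 (τ₁ ≠ τ₂): C₂ = C_in[1 − (τ₁ e^(−t/τ₁) − τ₂ e^(−t/τ₂))/(τ₁ − τ₂)].
At t = 23.60: e^(−t/τ₁) = 0.149412, e^(−t/τ₂) = 0.0349183.
C₂ = 1.966·[1 − (12.4142·0.149412 − 7.03481·0.0349183)/(5.37941)] = 1.966·0.700860 = 1.37789 mg/L.

1.378 mg/L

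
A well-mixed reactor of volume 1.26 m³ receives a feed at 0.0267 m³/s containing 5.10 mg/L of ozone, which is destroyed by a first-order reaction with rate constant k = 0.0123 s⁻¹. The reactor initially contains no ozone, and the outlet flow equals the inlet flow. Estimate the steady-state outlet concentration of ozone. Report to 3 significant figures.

Species balance: V dC/dt = Q C_in − Q C − k V C.
At steady state: 0 = Q C_in − (Q + kV) C_ss, so C_ss = Q C_in/(Q + kV).
C_ss = 0.0267·5.10/(0.0267 + 0.0123·1.26) = 0.13617/0.042198 = 3.2269 mg/L.

3.23 mg/L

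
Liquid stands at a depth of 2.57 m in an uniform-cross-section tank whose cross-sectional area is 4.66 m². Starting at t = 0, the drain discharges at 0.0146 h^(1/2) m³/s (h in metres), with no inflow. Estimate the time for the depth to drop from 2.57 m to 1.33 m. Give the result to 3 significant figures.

A dh/dt = −Q_out = −0.0146 √h.
∫ h^(−1/2) dh = −(0.0146/A) ∫ dt, giving 2√h = 2√h₀ − (0.0146/A) t.
t = 2A(√h₀ − √h)/0.0146 = 2·4.66·(√2.57 − √1.33)/0.0146
  = 9.3200 × (1.6031 − 1.1533) / 0.0146 = 287.17 s.

287 s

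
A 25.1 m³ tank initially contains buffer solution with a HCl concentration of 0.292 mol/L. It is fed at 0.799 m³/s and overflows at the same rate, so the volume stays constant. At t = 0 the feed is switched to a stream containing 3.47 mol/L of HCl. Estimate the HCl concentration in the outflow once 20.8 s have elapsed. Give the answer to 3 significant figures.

1.83 mol/L

Species balance on the tank: V dC/dt = Q(C_in − C).
Time constant τ = V/Q = 25.1/0.799 = 31.414 s.
This is linear first-order; C(t) = C_in + (C₀ − C_in) e^(−t/τ).
C(20.8) = 3.47 + (0.292 − 3.47)·e^(−20.8/31.414) = 3.47 + (-3.1780)·0.51576 = 1.8309 mol/L.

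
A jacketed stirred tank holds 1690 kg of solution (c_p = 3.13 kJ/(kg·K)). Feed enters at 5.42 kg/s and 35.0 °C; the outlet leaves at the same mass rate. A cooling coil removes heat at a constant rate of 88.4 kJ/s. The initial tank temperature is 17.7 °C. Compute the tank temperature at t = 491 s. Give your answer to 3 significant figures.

27.3 °C

Heat balance on the well-mixed liquid: M c_p dT/dt = ṁ c_p (T_in − T) − 88.4.
τ = M/ṁ = 311.81 s; T_ss = T_in − Q̇/(ṁ c_p) = 35.0 − 88.4/(5.42·3.13) = 29.789 °C.
Integrating: T(t) = T_ss + (T₀ − T_ss) e^(−t/τ).
T(491) = 29.789 + (-12.089)·e^(−491/311.81) = 29.789 + (-12.089)·0.20707 = 27.286 °C.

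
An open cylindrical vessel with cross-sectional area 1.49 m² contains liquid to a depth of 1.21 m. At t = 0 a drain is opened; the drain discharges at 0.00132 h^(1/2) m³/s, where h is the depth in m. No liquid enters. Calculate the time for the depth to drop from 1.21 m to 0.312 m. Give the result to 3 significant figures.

1220 s

With no inflow, A dh/dt = −0.00132 √h.
Separate and integrate: 2(√h − √h₀) = −(0.00132/A) t.
t = 2A(√h₀ − √h)/0.00132 = 2·1.49·(√1.21 − √0.312)/0.00132
  = 2.9800 × (1.1000 − 0.55857) / 0.00132 = 1222.3 s.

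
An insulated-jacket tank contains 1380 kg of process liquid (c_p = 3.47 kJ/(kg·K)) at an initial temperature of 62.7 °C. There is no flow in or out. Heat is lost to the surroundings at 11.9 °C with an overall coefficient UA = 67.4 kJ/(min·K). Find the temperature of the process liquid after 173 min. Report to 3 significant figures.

Unsteady energy balance on the tank contents: M c_p dT/dt = −UA(T − T_amb).
dT/dt = (T_ss − T)/τ with T_ss = T_amb = 11.900 °C, τ = M c_p/UA = 1380·3.47/67.4 = 71.047 min.
Solution: T(t) = T_ss + (T₀ − T_ss) e^(−t/τ).
T(173) = 11.900 + (50.800)·0.087598 = 16.350 °C.

16.4 °C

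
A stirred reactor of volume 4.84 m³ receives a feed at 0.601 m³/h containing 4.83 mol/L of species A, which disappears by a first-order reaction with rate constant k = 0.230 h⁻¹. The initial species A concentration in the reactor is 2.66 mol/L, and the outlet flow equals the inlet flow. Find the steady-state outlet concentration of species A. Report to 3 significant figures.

Species balance: V dC/dt = Q C_in − Q C − k V C.
At steady state: 0 = Q C_in − (Q + kV) C_ss, so C_ss = Q C_in/(Q + kV).
C_ss = 0.601·4.83/(0.601 + 0.230·4.84) = 2.9028/1.7142 = 1.6934 mol/L.

1.69 mol/L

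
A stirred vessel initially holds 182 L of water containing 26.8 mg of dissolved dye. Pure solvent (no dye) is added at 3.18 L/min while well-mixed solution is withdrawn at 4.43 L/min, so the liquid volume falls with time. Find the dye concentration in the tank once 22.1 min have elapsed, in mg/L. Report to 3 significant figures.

Let m(t) be the amount of dye. Volume: V(t) = V₀ + (Q_in − Q_out) t = 182 − 1.2500 t; V(22.1) = 154.38 L.
No dye enters, so dm/dt = −Q_out · (m/V).
Separate: dm/m = −Q_out dt/V(t) ⇒ ln(m/m₀) = −(Q_out/(Q_in−Q_out)) ln(V/V₀).
m = m₀ (V₀/V)^(Q_out/(Q_in−Q_out)) = 26.8 × (182/154.38)^(-3.5440) = 14.954 mg.
C = m/V = 14.954/154.38 = 0.096868 mg/L.

0.0969 mg/L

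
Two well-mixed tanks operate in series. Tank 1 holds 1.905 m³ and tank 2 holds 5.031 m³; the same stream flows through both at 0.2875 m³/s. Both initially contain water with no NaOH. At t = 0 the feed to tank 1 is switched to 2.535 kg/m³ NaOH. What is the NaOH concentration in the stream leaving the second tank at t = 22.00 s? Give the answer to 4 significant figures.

1.430 kg/m³

Species balance on tank i: dCᵢ/dt = (Cᵢ₋₁ − Cᵢ)/τᵢ with τᵢ = Vᵢ/Q.
τ₁ = 1.905/0.2875 = 6.62609 s; τ₂ = 5.031/0.2875 = 17.4991 s.
Tank 1: C₁ = C_in(1 − e^(−t/τ₁)). Tank 2 (τ₁ ≠ τ₂): C₂ = C_in[1 − (τ₁ e^(−t/τ₁) − τ₂ e^(−t/τ₂))/(τ₁ − τ₂)].
At t = 22.00: e^(−t/τ₁) = 0.0361452, e^(−t/τ₂) = 0.284448.
C₂ = 2.535·[1 − (6.62609·0.0361452 − 17.4991·0.284448)/(-10.8730)] = 2.535·0.564235 = 1.43034 kg/m³.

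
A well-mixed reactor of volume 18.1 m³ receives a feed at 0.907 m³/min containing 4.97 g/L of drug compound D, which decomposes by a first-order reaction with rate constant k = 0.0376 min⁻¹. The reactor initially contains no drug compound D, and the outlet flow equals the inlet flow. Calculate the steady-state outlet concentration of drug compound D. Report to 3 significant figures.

2.84 g/L

Accumulation = in − out − consumed: V dC/dt = Q C_in − Q C − k V C.
At steady state: 0 = Q C_in − (Q + kV) C_ss, so C_ss = Q C_in/(Q + kV).
C_ss = 0.907·4.97/(0.907 + 0.0376·18.1) = 4.5078/1.5876 = 2.8394 g/L.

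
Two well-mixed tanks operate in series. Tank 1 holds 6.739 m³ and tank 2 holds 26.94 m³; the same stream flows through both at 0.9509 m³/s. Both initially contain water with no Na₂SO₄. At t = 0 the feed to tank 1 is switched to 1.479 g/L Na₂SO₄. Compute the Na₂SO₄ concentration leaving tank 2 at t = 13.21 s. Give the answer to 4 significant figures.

0.3182 g/L

Time constants: τᵢ = Vᵢ/Q for each well-mixed tank.
τ₁ = 6.739/0.9509 = 7.08697 s; τ₂ = 26.94/0.9509 = 28.3311 s.
Solving the cascade with C₁(0)=C₂(0)=0 gives C₂(t) = C_in[1 − (τ₁ e^(−t/τ₁) − τ₂ e^(−t/τ₂))/(τ₁ − τ₂)].
At t = 13.21: e^(−t/τ₁) = 0.155054, e^(−t/τ₂) = 0.627336.
C₂ = 1.479·[1 − (7.08697·0.155054 − 28.3311·0.627336)/(-21.2441)] = 1.479·0.215112 = 0.318150 g/L.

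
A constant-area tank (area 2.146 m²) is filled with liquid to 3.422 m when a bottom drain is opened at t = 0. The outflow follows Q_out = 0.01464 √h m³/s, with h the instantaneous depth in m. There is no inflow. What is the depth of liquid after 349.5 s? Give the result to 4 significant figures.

0.4326 m

A dh/dt = −Q_out = −0.01464 √h.
Separate and integrate: 2(√h − √h₀) = −(0.01464/A) t.
√h = √3.422 − 0.01464·349.5/(2·2.146) = 1.84986 − 1.19214 = 0.657721.
h = 0.657721² = 0.432597 m.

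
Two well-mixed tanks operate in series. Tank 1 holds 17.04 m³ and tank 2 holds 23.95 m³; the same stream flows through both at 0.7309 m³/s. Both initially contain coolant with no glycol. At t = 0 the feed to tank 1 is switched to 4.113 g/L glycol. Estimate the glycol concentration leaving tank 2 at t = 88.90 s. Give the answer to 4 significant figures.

3.391 g/L

Each tank obeys Vᵢ dCᵢ/dt = Q(Cᵢ₋₁ − Cᵢ), so τᵢ = Vᵢ/Q.
τ₁ = 17.04/0.7309 = 23.3137 s; τ₂ = 23.95/0.7309 = 32.7678 s.
Tank 1: C₁ = C_in(1 − e^(−t/τ₁)). Tank 2 (τ₁ ≠ τ₂): C₂ = C_in[1 − (τ₁ e^(−t/τ₁) − τ₂ e^(−t/τ₂))/(τ₁ − τ₂)].
At t = 88.90: e^(−t/τ₁) = 0.0220773, e^(−t/τ₂) = 0.0663357.
C₂ = 4.113·[1 − (23.3137·0.0220773 − 32.7678·0.0663357)/(-9.45410)] = 4.113·0.824524 = 3.39127 g/L.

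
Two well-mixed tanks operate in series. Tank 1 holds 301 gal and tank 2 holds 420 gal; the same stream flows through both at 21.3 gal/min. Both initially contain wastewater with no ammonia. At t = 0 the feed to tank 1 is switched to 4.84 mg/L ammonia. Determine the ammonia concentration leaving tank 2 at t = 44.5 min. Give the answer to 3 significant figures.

Each tank obeys Vᵢ dCᵢ/dt = Q(Cᵢ₋₁ − Cᵢ), so τᵢ = Vᵢ/Q.
τ₁ = 301/21.3 = 14.131 min; τ₂ = 420/21.3 = 19.718 min.
Tank 1: C₁ = C_in(1 − e^(−t/τ₁)). Tank 2 (τ₁ ≠ τ₂): C₂ = C_in[1 − (τ₁ e^(−t/τ₁) − τ₂ e^(−t/τ₂))/(τ₁ − τ₂)].
At t = 44.5: e^(−t/τ₁) = 0.042895, e^(−t/τ₂) = 0.10469.
C₂ = 4.84·[1 − (14.131·0.042895 − 19.718·0.10469)/(-5.5869)] = 4.84·0.73902 = 3.5768 mg/L.

3.58 mg/L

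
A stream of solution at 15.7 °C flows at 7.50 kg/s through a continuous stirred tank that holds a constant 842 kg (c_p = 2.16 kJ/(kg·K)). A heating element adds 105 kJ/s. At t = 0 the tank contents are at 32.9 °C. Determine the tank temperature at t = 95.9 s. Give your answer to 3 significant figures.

M c_p dT/dt = ṁ c_p (T_in − T) + Q̇.
τ = M/ṁ = 112.27 s; T_ss = T_in + Q̇/(ṁ c_p) = 15.7 + 105/(7.50·2.16) = 22.181 °C.
Solution: T(t) = T_ss + (T₀ − T_ss) e^(−t/τ).
T(95.9) = 22.181 + (10.719)·e^(−95.9/112.27) = 22.181 + (10.719)·0.42562 = 26.743 °C.

26.7 °C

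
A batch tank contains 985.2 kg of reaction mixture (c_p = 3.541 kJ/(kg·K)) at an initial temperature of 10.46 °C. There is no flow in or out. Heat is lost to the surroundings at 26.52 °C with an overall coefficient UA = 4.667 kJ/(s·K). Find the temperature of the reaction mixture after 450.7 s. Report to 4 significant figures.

17.73 °C

Lumped-capacitance energy balance: M c_p dT/dt = UA(T_amb − T).
dT/dt = (T_ss − T)/τ with T_ss = T_amb = 26.5200 °C, τ = M c_p/UA = 985.2·3.541/4.667 = 747.502 s.
This is linear first-order; T(t) = T_ss + (T₀ − T_ss) e^(−t/τ).
T(450.7) = 26.5200 + (-16.0600)·0.547200 = 17.7320 °C.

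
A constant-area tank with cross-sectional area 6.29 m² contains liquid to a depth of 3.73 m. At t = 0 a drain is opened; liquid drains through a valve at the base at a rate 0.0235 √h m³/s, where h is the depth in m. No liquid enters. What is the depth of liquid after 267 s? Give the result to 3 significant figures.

2.05 m

Volume balance on the tank: A dh/dt = −0.0235 √h.
∫ h^(−1/2) dh = −(0.0235/A) ∫ dt, giving 2√h = 2√h₀ − (0.0235/A) t.
√h = √3.73 − 0.0235·267/(2·6.29) = 1.9313 − 0.49877 = 1.4326.
h = 1.4326² = 2.0522 m.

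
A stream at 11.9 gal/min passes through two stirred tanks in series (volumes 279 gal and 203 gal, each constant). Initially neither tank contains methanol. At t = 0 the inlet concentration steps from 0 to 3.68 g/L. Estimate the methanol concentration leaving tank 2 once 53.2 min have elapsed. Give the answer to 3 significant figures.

Species balance on tank i: dCᵢ/dt = (Cᵢ₋₁ − Cᵢ)/τᵢ with τᵢ = Vᵢ/Q.
τ₁ = 279/11.9 = 23.445 min; τ₂ = 203/11.9 = 17.059 min.
Solving the cascade with C₁(0)=C₂(0)=0 gives C₂(t) = C_in[1 − (τ₁ e^(−t/τ₁) − τ₂ e^(−t/τ₂))/(τ₁ − τ₂)].
At t = 53.2: e^(−t/τ₁) = 0.10340, e^(−t/τ₂) = 0.044218.
C₂ = 3.68·[1 − (23.445·0.10340 − 17.059·0.044218)/(6.3866)] = 3.68·0.73850 = 2.7177 g/L.

2.72 g/L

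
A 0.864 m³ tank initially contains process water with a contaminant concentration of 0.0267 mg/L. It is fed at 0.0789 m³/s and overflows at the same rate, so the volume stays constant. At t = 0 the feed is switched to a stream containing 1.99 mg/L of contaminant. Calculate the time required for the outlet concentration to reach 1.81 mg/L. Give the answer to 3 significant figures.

Species balance: V dC/dt = Q(C_in − C) ⇒ τ = V/Q = 10.951 s.
C(t) = C_in + (C₀ − C_in) e^(−t/τ). Set C = 1.81 and solve for t:
e^(−t/τ) = (C − C_in)/(C₀ − C_in) = (1.81 − 1.99)/(0.0267 − 1.99) = 0.091682
t = −τ ln(…) = 10.951 × 2.3894 = 26.166 s.

26.2 s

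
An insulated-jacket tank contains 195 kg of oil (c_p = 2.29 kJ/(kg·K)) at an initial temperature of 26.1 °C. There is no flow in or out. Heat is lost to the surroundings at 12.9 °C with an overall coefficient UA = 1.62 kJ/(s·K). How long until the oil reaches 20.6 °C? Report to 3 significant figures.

Lumped-capacitance energy balance: M c_p dT/dt = UA(T_amb − T).
τ = M c_p/UA = 275.65 s; T_ss = T_amb = 12.900 °C.
T(t) = T_ss + (T₀ − T_ss)e^(−t/τ); set T = 20.6:
t = −τ ln[(T − T_ss)/(T₀ − T_ss)] = −275.65 · ln(0.58333) = 148.57 s.

149 s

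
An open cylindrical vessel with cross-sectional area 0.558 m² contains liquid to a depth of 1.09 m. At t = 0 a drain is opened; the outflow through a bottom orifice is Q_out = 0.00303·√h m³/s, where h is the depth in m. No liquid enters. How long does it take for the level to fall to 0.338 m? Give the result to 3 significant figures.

170 s

Unsteady balance on liquid volume: A dh/dt = −0.00303 √h.
Separate and integrate: 2(√h − √h₀) = −(0.00303/A) t.
t = 2A(√h₀ − √h)/0.00303 = 2·0.558·(√1.09 − √0.338)/0.00303
  = 1.1160 × (1.0440 − 0.58138) / 0.00303 = 170.40 s.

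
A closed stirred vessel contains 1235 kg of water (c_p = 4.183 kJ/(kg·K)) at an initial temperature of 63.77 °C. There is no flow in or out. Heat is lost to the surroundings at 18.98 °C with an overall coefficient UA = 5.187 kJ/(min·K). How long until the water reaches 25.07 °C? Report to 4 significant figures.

Lumped-capacitance energy balance: M c_p dT/dt = UA(T_amb − T).
τ = M c_p/UA = 995.952 min; T_ss = T_amb = 18.9800 °C.
T(t) = T_ss + (T₀ − T_ss)e^(−t/τ); set T = 25.07:
t = −τ ln[(T − T_ss)/(T₀ − T_ss)] = −995.952 · ln(0.135968) = 1987.26 min.

1987 min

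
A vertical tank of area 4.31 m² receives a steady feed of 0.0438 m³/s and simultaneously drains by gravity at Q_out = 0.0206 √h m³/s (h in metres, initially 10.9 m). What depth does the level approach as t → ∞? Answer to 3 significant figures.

A dh/dt = Q_in − 0.0206 √h. Steady state requires inflow = outflow:
Q_in = 0.0206 √h_ss ⇒ √h_ss = 0.0438/0.0206 = 2.1262.
h_ss = 2.1262² = 4.5208 m. (Since h₀ = 10.9 m > h_ss, the level will fall toward this value.)

4.52 m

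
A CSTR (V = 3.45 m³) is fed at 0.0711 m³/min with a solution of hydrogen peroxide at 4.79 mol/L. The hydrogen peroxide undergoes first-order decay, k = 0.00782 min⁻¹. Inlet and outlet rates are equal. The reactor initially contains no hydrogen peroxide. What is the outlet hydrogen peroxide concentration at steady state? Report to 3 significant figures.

Accumulation = in − out − consumed: V dC/dt = Q C_in − Q C − k V C.
Steady state (dC/dt = 0): C_ss = Q C_in/(Q + kV) = C_in/(1 + kV/Q).
C_ss = 0.0711·4.79/(0.0711 + 0.00782·3.45) = 0.34057/0.098079 = 3.4724 mol/L.

3.47 mol/L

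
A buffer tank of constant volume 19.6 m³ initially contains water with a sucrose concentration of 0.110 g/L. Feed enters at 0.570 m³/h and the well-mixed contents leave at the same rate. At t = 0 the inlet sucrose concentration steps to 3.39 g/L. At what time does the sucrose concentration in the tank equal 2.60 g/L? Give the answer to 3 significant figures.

Transient balance on the dissolved component: V dC/dt = Q(C_in − C), so τ = V/Q = 34.386 h.
C(t) = C_in + (C₀ − C_in) e^(−t/τ). Set C = 2.60 and solve for t:
e^(−t/τ) = (C − C_in)/(C₀ − C_in) = (2.60 − 3.39)/(0.110 − 3.39) = 0.24085
t = −τ ln(…) = 34.386 × 1.4236 = 48.951 h.

49.0 h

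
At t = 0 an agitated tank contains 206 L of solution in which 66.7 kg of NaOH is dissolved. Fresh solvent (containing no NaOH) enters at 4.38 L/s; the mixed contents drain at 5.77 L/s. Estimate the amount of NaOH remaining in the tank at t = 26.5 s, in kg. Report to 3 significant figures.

Total volume: dV/dt = Q_in − Q_out = -1.3900 L/s, so V(t) = 206 − 1.3900 t and V(26.5) = 169.17 L.
Solute balance: dm/dt = 0 − Q_out C = −Q_out m/V(t).
dm/m = −Q_out dt/(V₀ − 1.3900 t); integrating gives ln(m/m₀) = −(Q_out/(Q_in−Q_out)) ln(V/V₀).
m = m₀ (V₀/V)^(Q_out/(Q_in−Q_out)) = 66.7 × (206/169.17)^(-4.1511) = 29.442 kg.

29.4 kg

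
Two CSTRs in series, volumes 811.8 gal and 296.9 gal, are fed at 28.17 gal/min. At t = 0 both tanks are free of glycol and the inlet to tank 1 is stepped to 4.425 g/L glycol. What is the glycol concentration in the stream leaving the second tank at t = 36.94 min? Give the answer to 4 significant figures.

2.566 g/L

Time constants: τᵢ = Vᵢ/Q for each well-mixed tank.
τ₁ = 811.8/28.17 = 28.8179 min; τ₂ = 296.9/28.17 = 10.5396 min.
Solving the cascade with C₁(0)=C₂(0)=0 gives C₂(t) = C_in[1 − (τ₁ e^(−t/τ₁) − τ₂ e^(−t/τ₂))/(τ₁ − τ₂)].
At t = 36.94: e^(−t/τ₁) = 0.277525, e^(−t/τ₂) = 0.0300503.
C₂ = 4.425·[1 − (28.8179·0.277525 − 10.5396·0.0300503)/(18.2783)] = 4.425·0.579776 = 2.56551 g/L.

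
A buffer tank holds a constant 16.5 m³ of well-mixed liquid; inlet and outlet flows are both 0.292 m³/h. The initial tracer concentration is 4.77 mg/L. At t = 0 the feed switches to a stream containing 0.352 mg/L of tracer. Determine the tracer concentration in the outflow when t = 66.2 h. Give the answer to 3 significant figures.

Accumulation = in − out for the solute gives V dC/dt = Q(C_in − C).
So dC/dt = (C_in − C)/τ with τ = V/Q = 16.5/0.292 = 56.507 h.
Integrating: C(t) = C_in + (C₀ − C_in) e^(−t/τ).
C(66.2) = 0.352 + (4.77 − 0.352)·e^(−66.2/56.507) = 0.352 + (4.4180)·0.30989 = 1.7211 mg/L.

1.72 mg/L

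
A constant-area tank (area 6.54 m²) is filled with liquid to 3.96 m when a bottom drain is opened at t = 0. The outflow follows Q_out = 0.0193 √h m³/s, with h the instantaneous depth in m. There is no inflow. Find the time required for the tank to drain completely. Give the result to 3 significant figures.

With no inflow, A dh/dt = −0.0193 √h.
This is separable: 2 d(√h)/dt = −0.0193/A, so √h = √h₀ − (0.0193/(2A)) t.
Tank is empty when √h = 0: t_empty = 2A√h₀/0.0193.
t_empty = 2·6.54·√3.96/0.0193 = 13.080·1.9900/0.0193 = 1348.6 s.

1350 s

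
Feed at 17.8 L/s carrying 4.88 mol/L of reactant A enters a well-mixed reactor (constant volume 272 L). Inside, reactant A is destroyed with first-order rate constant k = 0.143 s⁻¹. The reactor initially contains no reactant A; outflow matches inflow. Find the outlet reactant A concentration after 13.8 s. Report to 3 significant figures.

Accumulation = in − out − consumed: V dC/dt = Q C_in − Q C − k V C.
dC/dt = (Q/V) C_in − (Q/V + k) C; effective rate a = Q/V + k = 0.065441 + 0.143 = 0.20844 s⁻¹.
C_ss = Q C_in/(Q + kV) = 1.5321 mol/L; C(t) = C_ss + (C₀ − C_ss) e^(−a t).
C(13.8) = 1.5321 + (-1.5321)·e^(−0.20844·13.8) = 1.5321 + (-1.5321)·0.056332 = 1.4458 mol/L.

1.45 mol/L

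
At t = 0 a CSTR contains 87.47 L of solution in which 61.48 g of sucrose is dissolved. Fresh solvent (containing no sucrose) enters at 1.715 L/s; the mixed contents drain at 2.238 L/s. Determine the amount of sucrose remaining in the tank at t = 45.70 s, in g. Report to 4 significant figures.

Total volume: dV/dt = Q_in − Q_out = -0.523000 L/s, so V(t) = 87.47 − 0.523000 t and V(45.70) = 63.5689 L.
Species balance (pure solvent in): dm/dt = −Q_out · m/V(t).
dm/m = −Q_out dt/(V₀ − 0.523000 t); integrating gives ln(m/m₀) = −(Q_out/(Q_in−Q_out)) ln(V/V₀).
m = m₀ (V₀/V)^(Q_out/(Q_in−Q_out)) = 61.48 × (87.47/63.5689)^(-4.27916) = 15.6885 g.

15.69 g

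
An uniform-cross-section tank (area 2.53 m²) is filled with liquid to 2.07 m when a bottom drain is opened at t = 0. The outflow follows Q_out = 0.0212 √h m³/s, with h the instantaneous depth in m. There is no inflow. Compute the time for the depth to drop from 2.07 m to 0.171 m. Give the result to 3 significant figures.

245 s

Accumulation of liquid (constant cross-section A): A dh/dt = −0.0212 √h.
Separate and integrate: 2(√h − √h₀) = −(0.0212/A) t.
t = 2A(√h₀ − √h)/0.0212 = 2·2.53·(√2.07 − √0.171)/0.0212
  = 5.0600 × (1.4387 − 0.41352) / 0.0212 = 244.70 s.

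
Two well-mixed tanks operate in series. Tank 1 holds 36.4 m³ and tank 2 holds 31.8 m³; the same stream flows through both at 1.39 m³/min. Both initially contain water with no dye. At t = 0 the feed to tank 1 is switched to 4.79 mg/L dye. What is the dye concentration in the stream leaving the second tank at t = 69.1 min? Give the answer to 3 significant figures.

3.70 mg/L

Time constants: τᵢ = Vᵢ/Q for each well-mixed tank.
τ₁ = 36.4/1.39 = 26.187 min; τ₂ = 31.8/1.39 = 22.878 min.
Solving the cascade with C₁(0)=C₂(0)=0 gives C₂(t) = C_in[1 − (τ₁ e^(−t/τ₁) − τ₂ e^(−t/τ₂))/(τ₁ − τ₂)].
At t = 69.1: e^(−t/τ₁) = 0.071453, e^(−t/τ₂) = 0.048781.
C₂ = 4.79·[1 − (26.187·0.071453 − 22.878·0.048781)/(3.3094)] = 4.79·0.77181 = 3.6970 mg/L.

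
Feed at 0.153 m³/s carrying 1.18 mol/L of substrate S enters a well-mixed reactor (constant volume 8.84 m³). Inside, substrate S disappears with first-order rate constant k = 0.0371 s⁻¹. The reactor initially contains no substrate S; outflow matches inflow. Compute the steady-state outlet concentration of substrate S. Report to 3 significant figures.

0.375 mol/L

Accumulation = in − out − consumed: V dC/dt = Q C_in − Q C − k V C.
Steady state (dC/dt = 0): C_ss = Q C_in/(Q + kV) = C_in/(1 + kV/Q).
C_ss = 0.153·1.18/(0.153 + 0.0371·8.84) = 0.18054/0.48096 = 0.37537 mol/L.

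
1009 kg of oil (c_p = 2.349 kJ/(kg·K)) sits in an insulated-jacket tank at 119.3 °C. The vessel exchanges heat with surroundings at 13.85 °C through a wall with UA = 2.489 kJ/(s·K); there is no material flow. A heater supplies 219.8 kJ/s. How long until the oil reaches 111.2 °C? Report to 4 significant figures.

609.1 s

Heat balance on the well-mixed liquid: M c_p dT/dt = −UA(T − T_amb) + Q̇.
τ = M c_p/UA = 952.246 s; T_ss = T_amb + Q̇/UA = 13.85 + 219.8/2.489 = 102.159 °C.
T(t) = T_ss + (T₀ − T_ss)e^(−t/τ); set T = 111.2:
t = −τ ln[(T − T_ss)/(T₀ − T_ss)] = −952.246 · ln(0.527461) = 609.133 s.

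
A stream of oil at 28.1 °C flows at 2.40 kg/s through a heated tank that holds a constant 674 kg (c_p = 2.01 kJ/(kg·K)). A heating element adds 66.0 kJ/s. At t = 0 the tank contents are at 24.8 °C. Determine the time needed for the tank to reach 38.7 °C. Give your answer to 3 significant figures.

M c_p dT/dt = ṁ c_p (T_in − T) + Q̇.
τ = M/ṁ = 280.83 s; T_ss = T_in + Q̇/(ṁ c_p) = 41.782 °C.
T(t) = T_ss + (T₀ − T_ss) e^(−t/τ). Set T = 38.7:
e^(−t/τ) = (38.7 − 41.782)/(24.8 − 41.782) = 0.18147
t = −280.83 · ln(0.18147) = 479.29 s.

479 s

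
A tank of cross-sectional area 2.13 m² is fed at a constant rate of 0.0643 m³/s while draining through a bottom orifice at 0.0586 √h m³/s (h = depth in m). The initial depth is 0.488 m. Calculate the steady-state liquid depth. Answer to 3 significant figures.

1.20 m

Volume balance on the tank: A dh/dt = Q_in − 0.0586 √h. At steady state dh/dt = 0:
Q_in = 0.0586 √h_ss ⇒ √h_ss = 0.0643/0.0586 = 1.0973.
h_ss = 1.0973² = 1.2040 m. (Since h₀ = 0.488 m < h_ss, the level will rise toward this value.)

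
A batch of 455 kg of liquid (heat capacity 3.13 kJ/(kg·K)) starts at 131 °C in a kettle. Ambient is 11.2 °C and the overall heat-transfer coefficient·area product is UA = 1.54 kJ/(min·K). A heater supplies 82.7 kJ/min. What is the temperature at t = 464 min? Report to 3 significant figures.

Lumped-capacitance energy balance: M c_p dT/dt = UA(T_amb − T) + Q̇.
dT/dt = (T_ss − T)/τ with T_ss = T_amb + Q̇/UA = 11.2 + 82.7/1.54 = 64.901 °C, τ = M c_p/UA = 455·3.13/1.54 = 924.77 min.
T approaches T_ss exponentially: T(t) = T_ss + (T₀ − T_ss) e^(−t/τ).
T(464) = 64.901 + (66.099)·0.60547 = 104.92 °C.

105 °C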